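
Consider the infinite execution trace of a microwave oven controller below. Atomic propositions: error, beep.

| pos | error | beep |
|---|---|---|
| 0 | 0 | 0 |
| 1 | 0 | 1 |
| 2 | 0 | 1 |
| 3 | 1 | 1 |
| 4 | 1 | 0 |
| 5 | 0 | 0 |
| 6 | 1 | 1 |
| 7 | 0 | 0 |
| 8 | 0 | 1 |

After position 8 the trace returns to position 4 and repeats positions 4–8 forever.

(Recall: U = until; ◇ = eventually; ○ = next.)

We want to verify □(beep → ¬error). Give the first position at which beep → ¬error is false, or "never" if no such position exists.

Check beep → ¬error at each position in order: 0 ✓, 1 ✓, 2 ✓.
At position 3 the labels are {beep, error}, so beep → ¬error is false there. This is the first violation.

3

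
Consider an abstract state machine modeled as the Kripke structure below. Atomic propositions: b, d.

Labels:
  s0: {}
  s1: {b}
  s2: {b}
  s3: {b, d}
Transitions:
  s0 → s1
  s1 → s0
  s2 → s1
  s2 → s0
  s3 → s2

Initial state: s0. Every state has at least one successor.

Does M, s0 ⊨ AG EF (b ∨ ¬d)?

States satisfying EF (b ∨ ¬d): {s0, s1, s2, s3}.
States satisfying AG EF (b ∨ ¬d): {s0, s1, s2, s3}.
Every state reachable from s0 satisfies EF (b ∨ ¬d).
s0 ∈ Sat(AG EF (b ∨ ¬d)).

Holds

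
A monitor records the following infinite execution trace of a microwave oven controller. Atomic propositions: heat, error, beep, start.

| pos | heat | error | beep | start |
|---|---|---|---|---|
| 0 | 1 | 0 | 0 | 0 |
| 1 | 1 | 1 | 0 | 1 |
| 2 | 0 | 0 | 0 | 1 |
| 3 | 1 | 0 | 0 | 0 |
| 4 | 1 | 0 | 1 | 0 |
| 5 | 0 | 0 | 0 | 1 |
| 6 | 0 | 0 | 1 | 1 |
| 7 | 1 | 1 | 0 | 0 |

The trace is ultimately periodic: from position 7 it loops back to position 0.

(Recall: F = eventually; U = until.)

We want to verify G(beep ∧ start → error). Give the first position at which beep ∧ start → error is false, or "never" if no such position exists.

6

Check beep ∧ start → error at each position in order: 0 ✓, 1 ✓, 2 ✓, 3 ✓, 4 ✓, 5 ✓.
At position 6 the labels are {beep, start}, so beep ∧ start → error is false there. This is the first violation.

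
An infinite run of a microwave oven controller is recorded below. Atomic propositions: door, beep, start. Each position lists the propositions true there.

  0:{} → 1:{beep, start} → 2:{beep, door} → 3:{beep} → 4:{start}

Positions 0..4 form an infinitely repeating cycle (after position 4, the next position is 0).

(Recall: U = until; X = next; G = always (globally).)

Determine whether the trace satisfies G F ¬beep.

Holds

F ¬beep holds at every position 0..4, and those are all positions ever visited, so G F ¬beep holds.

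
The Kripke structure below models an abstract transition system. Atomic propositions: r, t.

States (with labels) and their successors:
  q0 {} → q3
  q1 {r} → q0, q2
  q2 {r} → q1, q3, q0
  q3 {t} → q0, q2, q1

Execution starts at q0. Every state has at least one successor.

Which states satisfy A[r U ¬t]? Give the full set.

States satisfying r: {q1, q2}.
States satisfying ¬t: {q0, q1, q2}.
States satisfying A[r U ¬t]: {q0, q1, q2}.

{q0, q1, q2}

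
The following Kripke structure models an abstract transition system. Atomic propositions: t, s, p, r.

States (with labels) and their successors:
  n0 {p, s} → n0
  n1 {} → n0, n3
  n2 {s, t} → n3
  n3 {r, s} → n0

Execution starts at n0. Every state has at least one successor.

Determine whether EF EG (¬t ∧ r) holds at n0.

States satisfying EG (¬t ∧ r): ∅.
States satisfying EF EG (¬t ∧ r): ∅.
No suitable path/successor from n0 witnesses the formula.
n0 ∉ Sat(EF EG (¬t ∧ r)).

Violated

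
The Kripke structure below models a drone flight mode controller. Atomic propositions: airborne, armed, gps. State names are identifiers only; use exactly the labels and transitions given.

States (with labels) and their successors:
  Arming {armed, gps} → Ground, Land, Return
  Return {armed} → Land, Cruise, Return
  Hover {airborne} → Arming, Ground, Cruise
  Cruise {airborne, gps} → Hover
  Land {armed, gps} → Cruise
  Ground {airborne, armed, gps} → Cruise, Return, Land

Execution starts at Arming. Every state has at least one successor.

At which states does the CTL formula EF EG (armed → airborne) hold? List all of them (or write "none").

{Arming, Return, Hover, Cruise, Land, Ground}

States satisfying EG (armed → airborne): {Hover, Cruise, Ground}.
States satisfying EF EG (armed → airborne): {Arming, Return, Hover, Cruise, Land, Ground}.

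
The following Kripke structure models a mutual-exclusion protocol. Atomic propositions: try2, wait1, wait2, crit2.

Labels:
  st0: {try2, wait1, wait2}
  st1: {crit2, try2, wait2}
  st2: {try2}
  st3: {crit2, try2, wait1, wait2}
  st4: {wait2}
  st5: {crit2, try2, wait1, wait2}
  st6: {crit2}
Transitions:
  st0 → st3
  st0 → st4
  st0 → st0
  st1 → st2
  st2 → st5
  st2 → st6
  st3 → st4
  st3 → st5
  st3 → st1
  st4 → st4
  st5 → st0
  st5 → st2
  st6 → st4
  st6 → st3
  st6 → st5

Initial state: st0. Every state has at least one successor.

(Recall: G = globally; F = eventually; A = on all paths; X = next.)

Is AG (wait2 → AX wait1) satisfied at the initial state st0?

States satisfying wait2 → AX wait1: {st2, st6}.
States satisfying AG (wait2 → AX wait1): ∅.
st0 is reachable from st0 and violates wait2 → AX wait1, so AG fails at st0.
st0 ∉ Sat(AG (wait2 → AX wait1)).

Does not hold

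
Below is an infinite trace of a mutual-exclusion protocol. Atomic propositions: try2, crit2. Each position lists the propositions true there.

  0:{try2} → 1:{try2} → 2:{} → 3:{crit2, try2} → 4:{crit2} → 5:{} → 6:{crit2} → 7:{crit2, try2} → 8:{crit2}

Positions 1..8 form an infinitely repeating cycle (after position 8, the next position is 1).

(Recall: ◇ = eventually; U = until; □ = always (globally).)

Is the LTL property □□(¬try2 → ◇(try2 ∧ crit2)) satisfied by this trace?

Satisfied

□(¬try2 → ◇(try2 ∧ crit2)) holds at every position 0..8, and those are all positions ever visited, so □□(¬try2 → ◇(try2 ∧ crit2)) holds.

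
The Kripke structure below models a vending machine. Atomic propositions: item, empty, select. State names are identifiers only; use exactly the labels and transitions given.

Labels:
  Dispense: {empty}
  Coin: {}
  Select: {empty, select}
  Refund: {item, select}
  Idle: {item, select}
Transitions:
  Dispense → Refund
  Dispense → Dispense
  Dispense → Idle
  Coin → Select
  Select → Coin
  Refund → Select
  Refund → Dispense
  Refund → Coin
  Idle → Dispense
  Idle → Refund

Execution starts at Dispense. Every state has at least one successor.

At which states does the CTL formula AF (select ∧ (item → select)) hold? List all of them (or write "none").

States satisfying select ∧ (item → select): {Select, Refund, Idle}.
States satisfying AF (select ∧ (item → select)): {Coin, Select, Refund, Idle}.

{Coin, Select, Refund, Idle}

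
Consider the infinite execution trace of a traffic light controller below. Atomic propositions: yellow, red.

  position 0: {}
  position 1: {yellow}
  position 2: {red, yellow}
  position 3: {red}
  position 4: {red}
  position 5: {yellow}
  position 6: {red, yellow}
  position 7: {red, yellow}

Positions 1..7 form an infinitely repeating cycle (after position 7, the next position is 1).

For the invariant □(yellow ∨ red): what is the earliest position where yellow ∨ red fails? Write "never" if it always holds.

At position 0 the labels are {}, so yellow ∨ red is false there. This is the first violation.

0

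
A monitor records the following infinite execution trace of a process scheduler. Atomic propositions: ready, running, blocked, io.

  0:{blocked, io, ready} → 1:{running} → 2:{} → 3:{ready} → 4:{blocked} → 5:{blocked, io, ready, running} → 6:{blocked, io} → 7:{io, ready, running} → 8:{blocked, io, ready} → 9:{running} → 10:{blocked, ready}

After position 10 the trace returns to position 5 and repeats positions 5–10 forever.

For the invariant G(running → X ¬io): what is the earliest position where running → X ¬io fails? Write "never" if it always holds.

5

Check running → X ¬io at each position in order: 0 ✓, 1 ✓, 2 ✓, 3 ✓, 4 ✓.
At position 5 the labels are {blocked, io, ready, running} and the next position 6 has {blocked, io}, so running → X ¬io is false there. This is the first violation.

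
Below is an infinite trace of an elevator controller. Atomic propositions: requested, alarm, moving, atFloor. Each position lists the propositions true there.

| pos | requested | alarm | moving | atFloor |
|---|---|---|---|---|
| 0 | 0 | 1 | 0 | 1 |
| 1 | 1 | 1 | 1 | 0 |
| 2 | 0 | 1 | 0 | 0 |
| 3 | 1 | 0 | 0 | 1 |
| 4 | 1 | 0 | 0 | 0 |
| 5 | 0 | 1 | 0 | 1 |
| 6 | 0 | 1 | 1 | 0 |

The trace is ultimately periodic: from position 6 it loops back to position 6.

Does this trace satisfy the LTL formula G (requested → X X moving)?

requested → X X moving must hold at every position from 0 onward. It fails at position 1, so G (requested → X X moving) is false.
Positions where requested holds: 1, 3, 4.
Check X X moving at each: 1→fails, 3→fails, 4→ok.

Violated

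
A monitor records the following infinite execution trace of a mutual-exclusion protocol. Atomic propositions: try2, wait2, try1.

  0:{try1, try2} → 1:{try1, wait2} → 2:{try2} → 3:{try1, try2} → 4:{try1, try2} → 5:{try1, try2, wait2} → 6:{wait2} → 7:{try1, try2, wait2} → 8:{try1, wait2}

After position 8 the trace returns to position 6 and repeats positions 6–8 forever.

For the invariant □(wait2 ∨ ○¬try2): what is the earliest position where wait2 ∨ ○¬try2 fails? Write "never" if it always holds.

Check wait2 ∨ ○¬try2 at each position in order: 0 ✓, 1 ✓.
At position 2 the labels are {try2} and the next position 3 has {try1, try2}, so wait2 ∨ ○¬try2 is false there. This is the first violation.

2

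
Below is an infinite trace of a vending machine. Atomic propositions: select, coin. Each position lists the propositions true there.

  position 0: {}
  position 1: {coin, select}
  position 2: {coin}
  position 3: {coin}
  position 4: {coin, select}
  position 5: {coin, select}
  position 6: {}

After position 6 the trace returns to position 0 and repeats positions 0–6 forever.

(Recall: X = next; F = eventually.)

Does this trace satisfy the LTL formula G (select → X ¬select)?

Does not hold

select → X ¬select must hold at every position from 0 onward. It fails at position 4, so G (select → X ¬select) is false.
Positions where select holds: 1, 4, 5.
Check X ¬select at each: 1→ok, 4→fails, 5→ok.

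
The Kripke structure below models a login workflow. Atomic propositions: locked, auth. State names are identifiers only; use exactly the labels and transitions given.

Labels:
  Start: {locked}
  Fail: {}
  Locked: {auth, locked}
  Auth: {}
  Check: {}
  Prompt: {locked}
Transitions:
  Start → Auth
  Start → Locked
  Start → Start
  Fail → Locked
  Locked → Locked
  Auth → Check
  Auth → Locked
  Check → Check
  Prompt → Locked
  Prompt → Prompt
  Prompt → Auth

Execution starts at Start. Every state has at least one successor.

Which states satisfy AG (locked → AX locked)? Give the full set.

{Fail, Locked, Auth, Check}

States satisfying locked → AX locked: {Fail, Locked, Auth, Check}.
States satisfying AG (locked → AX locked): {Fail, Locked, Auth, Check}.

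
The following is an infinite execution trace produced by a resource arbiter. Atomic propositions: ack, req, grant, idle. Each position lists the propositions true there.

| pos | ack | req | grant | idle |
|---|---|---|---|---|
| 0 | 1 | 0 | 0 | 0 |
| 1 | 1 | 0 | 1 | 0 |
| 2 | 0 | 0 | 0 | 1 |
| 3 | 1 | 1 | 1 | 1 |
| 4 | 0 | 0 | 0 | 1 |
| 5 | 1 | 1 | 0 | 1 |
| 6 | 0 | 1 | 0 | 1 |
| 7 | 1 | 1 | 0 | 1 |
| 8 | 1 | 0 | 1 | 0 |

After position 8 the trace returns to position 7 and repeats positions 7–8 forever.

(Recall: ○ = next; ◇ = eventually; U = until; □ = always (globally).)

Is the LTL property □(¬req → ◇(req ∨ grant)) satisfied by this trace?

Yes

¬req → ◇(req ∨ grant) holds at every position 0..8, and those are all positions ever visited, so □(¬req → ◇(req ∨ grant)) holds.
Positions where ¬req holds: 0, 1, 2, 4, 8.
Check ◇(req ∨ grant) at each: 0→ok, 1→ok, 2→ok, 4→ok, 8→ok.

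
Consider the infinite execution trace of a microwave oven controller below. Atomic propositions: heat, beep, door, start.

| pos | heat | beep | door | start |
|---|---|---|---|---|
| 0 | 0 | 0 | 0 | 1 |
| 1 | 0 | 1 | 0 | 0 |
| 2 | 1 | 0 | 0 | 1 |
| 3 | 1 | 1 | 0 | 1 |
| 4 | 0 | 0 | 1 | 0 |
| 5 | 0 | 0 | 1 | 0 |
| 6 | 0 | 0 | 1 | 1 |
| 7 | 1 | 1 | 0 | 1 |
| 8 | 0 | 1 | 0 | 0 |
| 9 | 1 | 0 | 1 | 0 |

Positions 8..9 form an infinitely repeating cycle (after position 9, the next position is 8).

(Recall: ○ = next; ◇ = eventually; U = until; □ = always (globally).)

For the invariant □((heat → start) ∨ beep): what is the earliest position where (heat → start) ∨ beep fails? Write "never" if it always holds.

9

Check (heat → start) ∨ beep at each position in order: 0 ✓, 1 ✓, 2 ✓, 3 ✓, 4 ✓, 5 ✓, 6 ✓, 7 ✓, 8 ✓.
At position 9 the labels are {door, heat}, so (heat → start) ∨ beep is false there. This is the first violation.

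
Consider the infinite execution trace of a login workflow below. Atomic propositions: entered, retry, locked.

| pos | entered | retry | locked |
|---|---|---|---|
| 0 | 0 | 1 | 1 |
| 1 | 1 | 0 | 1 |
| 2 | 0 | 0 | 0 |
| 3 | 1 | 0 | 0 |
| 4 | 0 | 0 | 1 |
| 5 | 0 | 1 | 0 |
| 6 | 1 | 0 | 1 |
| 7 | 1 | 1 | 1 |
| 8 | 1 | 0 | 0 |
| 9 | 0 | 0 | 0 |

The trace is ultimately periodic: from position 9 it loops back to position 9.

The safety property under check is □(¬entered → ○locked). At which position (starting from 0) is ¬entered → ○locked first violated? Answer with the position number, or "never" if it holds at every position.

Check ¬entered → ○locked at each position in order: 0 ✓, 1 ✓.
At position 2 the labels are {} and the next position 3 has {entered}, so ¬entered → ○locked is false there. This is the first violation.

2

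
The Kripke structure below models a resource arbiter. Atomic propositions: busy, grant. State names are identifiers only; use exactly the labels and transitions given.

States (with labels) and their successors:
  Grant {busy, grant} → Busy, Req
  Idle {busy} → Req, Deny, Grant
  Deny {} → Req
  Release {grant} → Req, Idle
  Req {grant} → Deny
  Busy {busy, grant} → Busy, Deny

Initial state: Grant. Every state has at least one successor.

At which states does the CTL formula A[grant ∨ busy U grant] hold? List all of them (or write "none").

States satisfying grant ∨ busy: {Grant, Idle, Release, Req, Busy}.
States satisfying grant: {Grant, Release, Req, Busy}.
States satisfying A[grant ∨ busy U grant]: {Grant, Release, Req, Busy}.

{Grant, Release, Req, Busy}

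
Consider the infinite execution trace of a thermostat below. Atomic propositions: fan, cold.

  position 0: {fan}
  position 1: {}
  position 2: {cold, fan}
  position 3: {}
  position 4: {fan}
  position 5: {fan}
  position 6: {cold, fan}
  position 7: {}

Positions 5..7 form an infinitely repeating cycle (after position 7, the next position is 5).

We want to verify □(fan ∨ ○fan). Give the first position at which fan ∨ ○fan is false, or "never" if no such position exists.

never

fan ∨ ○fan holds at every position 0..7, and those are all the positions the trace ever visits, so the invariant □(fan ∨ ○fan) is never violated.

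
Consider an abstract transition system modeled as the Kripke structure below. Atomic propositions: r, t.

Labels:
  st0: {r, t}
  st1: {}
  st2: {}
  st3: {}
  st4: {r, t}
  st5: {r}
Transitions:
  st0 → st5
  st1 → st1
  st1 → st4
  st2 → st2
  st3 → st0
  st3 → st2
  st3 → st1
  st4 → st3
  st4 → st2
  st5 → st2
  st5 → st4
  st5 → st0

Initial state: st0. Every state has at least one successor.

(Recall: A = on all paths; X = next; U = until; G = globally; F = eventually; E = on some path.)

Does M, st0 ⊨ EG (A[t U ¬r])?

States satisfying A[t U ¬r]: {st1, st2, st3, st4}.
States satisfying EG (A[t U ¬r]): {st1, st2, st3, st4}.
No suitable path/successor from st0 witnesses the formula.
st0 ∉ Sat(EG (A[t U ¬r])).

No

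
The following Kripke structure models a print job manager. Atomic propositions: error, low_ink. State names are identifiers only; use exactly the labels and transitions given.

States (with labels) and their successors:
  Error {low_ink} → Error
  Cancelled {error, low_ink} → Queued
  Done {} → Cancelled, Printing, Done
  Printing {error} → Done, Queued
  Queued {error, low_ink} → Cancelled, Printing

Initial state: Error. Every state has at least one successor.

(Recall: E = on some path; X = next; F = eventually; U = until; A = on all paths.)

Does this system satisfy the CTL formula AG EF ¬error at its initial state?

States satisfying EF ¬error: {Error, Cancelled, Done, Printing, Queued}.
States satisfying AG EF ¬error: {Error, Cancelled, Done, Printing, Queued}.
Every state reachable from Error satisfies EF ¬error.
Error ∈ Sat(AG EF ¬error).

Yes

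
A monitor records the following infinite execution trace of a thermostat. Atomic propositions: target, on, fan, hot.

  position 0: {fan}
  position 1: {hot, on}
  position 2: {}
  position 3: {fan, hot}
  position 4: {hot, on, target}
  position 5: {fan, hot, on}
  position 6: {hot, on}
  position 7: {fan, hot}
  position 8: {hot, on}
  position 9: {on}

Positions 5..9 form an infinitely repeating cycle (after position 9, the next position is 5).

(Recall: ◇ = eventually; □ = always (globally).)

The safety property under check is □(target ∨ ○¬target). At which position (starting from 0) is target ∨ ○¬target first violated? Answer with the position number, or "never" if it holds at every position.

3

Check target ∨ ○¬target at each position in order: 0 ✓, 1 ✓, 2 ✓.
At position 3 the labels are {fan, hot} and the next position 4 has {hot, on, target}, so target ∨ ○¬target is false there. This is the first violation.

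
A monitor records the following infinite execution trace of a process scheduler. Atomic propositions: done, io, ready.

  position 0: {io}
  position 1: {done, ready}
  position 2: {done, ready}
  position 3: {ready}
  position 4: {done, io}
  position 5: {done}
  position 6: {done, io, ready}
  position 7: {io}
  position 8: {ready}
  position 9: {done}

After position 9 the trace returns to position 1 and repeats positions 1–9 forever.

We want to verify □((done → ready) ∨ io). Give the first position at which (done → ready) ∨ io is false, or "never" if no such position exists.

Check (done → ready) ∨ io at each position in order: 0 ✓, 1 ✓, 2 ✓, 3 ✓, 4 ✓.
At position 5 the labels are {done}, so (done → ready) ∨ io is false there. This is the first violation.

5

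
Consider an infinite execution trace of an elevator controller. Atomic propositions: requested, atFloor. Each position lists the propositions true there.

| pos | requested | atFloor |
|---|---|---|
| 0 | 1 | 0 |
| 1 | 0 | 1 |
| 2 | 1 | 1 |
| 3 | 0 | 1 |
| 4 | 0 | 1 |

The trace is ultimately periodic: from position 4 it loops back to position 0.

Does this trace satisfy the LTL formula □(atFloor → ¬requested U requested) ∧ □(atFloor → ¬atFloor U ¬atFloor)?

Violated

atFloor → ¬requested U requested holds at every position 0..4, and those are all positions ever visited, so □(atFloor → ¬requested U requested) holds.
Positions where atFloor holds: 1, 2, 3, 4.
Check ¬requested U requested at each: 1→ok, 2→ok, 3→ok, 4→ok.
atFloor → ¬atFloor U ¬atFloor must hold at every position from 0 onward. It fails at position 1, so □(atFloor → ¬atFloor U ¬atFloor) is false.
Positions where atFloor holds: 1, 2, 3, 4.
Check ¬atFloor U ¬atFloor at each: 1→fails, 2→fails, 3→fails, 4→fails.
At position 0: □(atFloor → ¬requested U requested) is true; □(atFloor → ¬atFloor U ¬atFloor) is false; so □(atFloor → ¬requested U requested) ∧ □(atFloor → ¬atFloor U ¬atFloor) is false.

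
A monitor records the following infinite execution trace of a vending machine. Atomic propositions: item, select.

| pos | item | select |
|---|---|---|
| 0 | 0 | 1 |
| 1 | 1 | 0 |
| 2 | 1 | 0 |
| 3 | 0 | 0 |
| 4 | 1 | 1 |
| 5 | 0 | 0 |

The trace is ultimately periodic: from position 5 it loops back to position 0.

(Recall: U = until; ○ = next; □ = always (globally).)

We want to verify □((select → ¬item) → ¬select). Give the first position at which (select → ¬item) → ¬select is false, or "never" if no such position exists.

At position 0 the labels are {select}, so (select → ¬item) → ¬select is false there. This is the first violation.

0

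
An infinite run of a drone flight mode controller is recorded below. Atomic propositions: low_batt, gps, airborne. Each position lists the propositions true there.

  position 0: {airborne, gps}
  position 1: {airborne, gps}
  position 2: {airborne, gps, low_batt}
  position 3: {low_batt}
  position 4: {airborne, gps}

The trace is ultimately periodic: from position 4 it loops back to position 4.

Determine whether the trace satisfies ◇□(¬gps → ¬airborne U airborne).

□(¬gps → ¬airborne U airborne) holds at position 0, which is reachable from 0, so ◇□(¬gps → ¬airborne U airborne) holds.

Yes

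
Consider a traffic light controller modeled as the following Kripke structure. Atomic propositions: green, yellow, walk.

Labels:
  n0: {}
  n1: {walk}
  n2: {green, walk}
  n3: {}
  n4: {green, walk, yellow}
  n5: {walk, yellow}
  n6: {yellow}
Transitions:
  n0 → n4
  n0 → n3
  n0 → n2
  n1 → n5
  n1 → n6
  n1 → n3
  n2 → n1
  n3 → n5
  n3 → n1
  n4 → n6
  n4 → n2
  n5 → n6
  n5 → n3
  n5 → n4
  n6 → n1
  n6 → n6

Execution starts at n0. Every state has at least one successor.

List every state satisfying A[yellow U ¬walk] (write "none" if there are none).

States satisfying yellow: {n4, n5, n6}.
States satisfying ¬walk: {n0, n3, n6}.
States satisfying A[yellow U ¬walk]: {n0, n3, n6}.

{n0, n3, n6}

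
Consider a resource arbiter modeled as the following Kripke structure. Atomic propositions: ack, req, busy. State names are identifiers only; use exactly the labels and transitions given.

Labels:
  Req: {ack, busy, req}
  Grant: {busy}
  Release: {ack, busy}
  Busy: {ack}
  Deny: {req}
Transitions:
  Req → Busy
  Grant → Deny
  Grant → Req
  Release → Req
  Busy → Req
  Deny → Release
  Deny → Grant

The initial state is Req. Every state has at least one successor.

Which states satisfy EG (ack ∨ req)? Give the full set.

States satisfying ack ∨ req: {Req, Release, Busy, Deny}.
States satisfying EG (ack ∨ req): {Req, Release, Busy, Deny}.

{Req, Release, Busy, Deny}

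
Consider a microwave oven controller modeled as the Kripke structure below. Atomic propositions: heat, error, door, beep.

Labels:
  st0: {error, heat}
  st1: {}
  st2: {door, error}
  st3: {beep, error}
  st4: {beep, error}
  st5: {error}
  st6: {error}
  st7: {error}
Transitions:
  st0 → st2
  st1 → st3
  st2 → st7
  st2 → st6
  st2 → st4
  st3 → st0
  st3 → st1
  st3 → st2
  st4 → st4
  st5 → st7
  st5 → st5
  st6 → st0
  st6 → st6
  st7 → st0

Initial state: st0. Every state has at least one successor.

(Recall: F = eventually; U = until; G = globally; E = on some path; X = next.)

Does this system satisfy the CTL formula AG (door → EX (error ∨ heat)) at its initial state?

Yes

States satisfying door → EX (error ∨ heat): {st0, st1, st2, st3, st4, st5, st6, st7}.
States satisfying AG (door → EX (error ∨ heat)): {st0, st1, st2, st3, st4, st5, st6, st7}.
Every state reachable from st0 satisfies door → EX (error ∨ heat).
st0 ∈ Sat(AG (door → EX (error ∨ heat))).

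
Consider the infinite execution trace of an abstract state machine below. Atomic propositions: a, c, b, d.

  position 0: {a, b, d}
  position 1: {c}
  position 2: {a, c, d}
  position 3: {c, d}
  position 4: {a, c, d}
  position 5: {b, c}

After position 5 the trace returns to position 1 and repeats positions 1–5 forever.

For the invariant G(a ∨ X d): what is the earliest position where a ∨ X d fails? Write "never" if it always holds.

Check a ∨ X d at each position in order: 0 ✓, 1 ✓, 2 ✓, 3 ✓, 4 ✓.
At position 5 the labels are {b, c} and the next position 1 has {c}, so a ∨ X d is false there. This is the first violation.

5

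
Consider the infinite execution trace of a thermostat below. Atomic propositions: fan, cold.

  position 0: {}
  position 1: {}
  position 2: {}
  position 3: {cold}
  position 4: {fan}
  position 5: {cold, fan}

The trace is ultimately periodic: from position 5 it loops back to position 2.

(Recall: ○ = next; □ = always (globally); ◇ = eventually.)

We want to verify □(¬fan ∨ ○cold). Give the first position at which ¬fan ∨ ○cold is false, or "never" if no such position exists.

Check ¬fan ∨ ○cold at each position in order: 0 ✓, 1 ✓, 2 ✓, 3 ✓, 4 ✓.
At position 5 the labels are {cold, fan} and the next position 2 has {}, so ¬fan ∨ ○cold is false there. This is the first violation.

5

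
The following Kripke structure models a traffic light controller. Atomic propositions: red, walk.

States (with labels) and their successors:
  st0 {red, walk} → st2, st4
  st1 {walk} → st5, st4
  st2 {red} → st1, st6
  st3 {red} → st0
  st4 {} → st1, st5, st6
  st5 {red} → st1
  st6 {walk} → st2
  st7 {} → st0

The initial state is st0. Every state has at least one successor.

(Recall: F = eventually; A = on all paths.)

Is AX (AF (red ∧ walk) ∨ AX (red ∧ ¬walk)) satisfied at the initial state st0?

States satisfying AF (red ∧ walk) ∨ AX (red ∧ ¬walk): {st0, st3, st6, st7}.
States satisfying AX (AF (red ∧ walk) ∨ AX (red ∧ ¬walk)): {st3, st7}.
st0 ∉ Sat(AX (AF (red ∧ walk) ∨ AX (red ∧ ¬walk))).

No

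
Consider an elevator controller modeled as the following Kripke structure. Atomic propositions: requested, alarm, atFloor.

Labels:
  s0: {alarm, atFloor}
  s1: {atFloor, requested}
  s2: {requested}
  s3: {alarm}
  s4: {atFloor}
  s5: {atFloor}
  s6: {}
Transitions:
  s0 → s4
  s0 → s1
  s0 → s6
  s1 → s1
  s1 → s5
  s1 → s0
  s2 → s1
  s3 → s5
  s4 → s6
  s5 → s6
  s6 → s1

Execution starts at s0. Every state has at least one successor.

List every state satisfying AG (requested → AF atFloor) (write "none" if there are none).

States satisfying requested → AF atFloor: {s0, s1, s2, s3, s4, s5, s6}.
States satisfying AG (requested → AF atFloor): {s0, s1, s2, s3, s4, s5, s6}.

{s0, s1, s2, s3, s4, s5, s6}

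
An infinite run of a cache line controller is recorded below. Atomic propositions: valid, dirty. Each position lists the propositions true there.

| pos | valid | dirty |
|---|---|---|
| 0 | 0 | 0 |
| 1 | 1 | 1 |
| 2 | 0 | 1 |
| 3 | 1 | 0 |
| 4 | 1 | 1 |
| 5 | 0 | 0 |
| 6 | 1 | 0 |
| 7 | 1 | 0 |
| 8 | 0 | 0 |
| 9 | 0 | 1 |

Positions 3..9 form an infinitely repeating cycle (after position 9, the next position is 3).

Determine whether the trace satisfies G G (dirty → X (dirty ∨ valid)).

No

G (dirty → X (dirty ∨ valid)) must hold at every position from 0 onward. It fails at position 0, so G G (dirty → X (dirty ∨ valid)) is false.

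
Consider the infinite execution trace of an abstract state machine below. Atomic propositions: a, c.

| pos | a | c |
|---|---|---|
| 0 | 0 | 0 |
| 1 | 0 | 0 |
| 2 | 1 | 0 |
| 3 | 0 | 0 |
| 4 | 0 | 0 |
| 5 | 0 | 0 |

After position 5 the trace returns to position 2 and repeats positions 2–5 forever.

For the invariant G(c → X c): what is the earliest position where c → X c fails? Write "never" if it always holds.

c → X c holds at every position 0..5, and those are all the positions the trace ever visits, so the invariant G(c → X c) is never violated.

never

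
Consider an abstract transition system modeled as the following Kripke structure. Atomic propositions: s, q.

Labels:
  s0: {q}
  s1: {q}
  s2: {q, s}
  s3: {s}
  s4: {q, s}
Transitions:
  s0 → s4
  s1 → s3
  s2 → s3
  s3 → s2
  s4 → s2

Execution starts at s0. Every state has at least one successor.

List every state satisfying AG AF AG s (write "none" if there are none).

{s0, s1, s2, s3, s4}

States satisfying AF AG s: {s0, s1, s2, s3, s4}.
States satisfying AG AF AG s: {s0, s1, s2, s3, s4}.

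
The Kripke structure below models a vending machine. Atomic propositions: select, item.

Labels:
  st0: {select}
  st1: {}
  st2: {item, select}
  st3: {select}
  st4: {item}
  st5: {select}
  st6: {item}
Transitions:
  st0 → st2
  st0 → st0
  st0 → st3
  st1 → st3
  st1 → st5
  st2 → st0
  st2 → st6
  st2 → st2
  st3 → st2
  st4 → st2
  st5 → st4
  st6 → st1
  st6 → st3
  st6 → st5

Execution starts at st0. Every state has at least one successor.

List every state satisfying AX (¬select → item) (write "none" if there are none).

{st0, st1, st2, st3, st4, st5}

States satisfying ¬select → item: {st0, st2, st3, st4, st5, st6}.
States satisfying AX (¬select → item): {st0, st1, st2, st3, st4, st5}.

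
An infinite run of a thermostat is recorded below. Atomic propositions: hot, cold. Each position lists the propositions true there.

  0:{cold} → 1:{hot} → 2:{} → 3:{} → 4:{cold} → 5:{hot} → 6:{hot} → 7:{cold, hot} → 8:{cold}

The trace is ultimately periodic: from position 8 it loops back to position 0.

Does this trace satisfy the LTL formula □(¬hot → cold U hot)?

¬hot → cold U hot must hold at every position from 0 onward. It fails at position 2, so □(¬hot → cold U hot) is false.
Positions where ¬hot holds: 0, 2, 3, 4, 8.
Check cold U hot at each: 0→ok, 2→fails, 3→fails, 4→ok, 8→ok.

No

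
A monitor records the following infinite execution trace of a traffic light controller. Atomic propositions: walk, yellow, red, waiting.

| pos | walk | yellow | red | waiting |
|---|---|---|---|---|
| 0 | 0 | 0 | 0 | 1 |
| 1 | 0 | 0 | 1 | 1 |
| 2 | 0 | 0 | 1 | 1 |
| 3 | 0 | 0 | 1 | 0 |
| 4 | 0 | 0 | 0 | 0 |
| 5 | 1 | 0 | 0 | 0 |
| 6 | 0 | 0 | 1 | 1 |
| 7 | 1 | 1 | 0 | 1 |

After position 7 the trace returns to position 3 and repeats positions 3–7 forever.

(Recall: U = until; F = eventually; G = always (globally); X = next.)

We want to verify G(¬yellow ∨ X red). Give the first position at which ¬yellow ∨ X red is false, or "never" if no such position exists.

never

¬yellow ∨ X red holds at every position 0..7, and those are all the positions the trace ever visits, so the invariant G(¬yellow ∨ X red) is never violated.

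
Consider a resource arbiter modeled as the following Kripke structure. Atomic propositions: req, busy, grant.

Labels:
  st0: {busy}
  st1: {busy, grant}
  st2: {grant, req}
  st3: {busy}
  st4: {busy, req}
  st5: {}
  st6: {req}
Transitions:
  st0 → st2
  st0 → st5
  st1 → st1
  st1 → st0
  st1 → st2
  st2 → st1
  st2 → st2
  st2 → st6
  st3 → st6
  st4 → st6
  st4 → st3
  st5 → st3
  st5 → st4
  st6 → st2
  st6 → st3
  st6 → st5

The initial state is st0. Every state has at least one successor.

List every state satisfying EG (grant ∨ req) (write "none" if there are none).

States satisfying grant ∨ req: {st1, st2, st4, st6}.
States satisfying EG (grant ∨ req): {st1, st2, st4, st6}.

{st1, st2, st4, st6}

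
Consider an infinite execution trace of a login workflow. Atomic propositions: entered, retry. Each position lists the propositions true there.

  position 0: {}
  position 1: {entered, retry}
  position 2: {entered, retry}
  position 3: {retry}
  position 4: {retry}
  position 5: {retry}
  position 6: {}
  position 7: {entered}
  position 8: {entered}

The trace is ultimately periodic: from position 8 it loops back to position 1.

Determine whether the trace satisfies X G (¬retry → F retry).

The position after 0 is 1; G (¬retry → F retry) is true there.

Holds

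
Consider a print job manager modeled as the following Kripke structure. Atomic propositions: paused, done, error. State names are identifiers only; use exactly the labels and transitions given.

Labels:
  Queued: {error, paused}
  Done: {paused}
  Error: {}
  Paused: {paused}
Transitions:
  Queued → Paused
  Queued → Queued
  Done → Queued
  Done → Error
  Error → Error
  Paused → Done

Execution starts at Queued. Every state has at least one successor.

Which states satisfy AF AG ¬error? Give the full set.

{Error}

States satisfying AG ¬error: {Error}.
States satisfying AF AG ¬error: {Error}.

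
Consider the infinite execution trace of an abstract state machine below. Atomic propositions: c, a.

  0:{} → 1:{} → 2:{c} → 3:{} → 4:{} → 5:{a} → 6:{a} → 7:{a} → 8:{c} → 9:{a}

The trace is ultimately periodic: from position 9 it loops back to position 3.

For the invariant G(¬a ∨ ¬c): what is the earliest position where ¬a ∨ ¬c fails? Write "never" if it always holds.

¬a ∨ ¬c holds at every position 0..9, and those are all the positions the trace ever visits, so the invariant G(¬a ∨ ¬c) is never violated.

never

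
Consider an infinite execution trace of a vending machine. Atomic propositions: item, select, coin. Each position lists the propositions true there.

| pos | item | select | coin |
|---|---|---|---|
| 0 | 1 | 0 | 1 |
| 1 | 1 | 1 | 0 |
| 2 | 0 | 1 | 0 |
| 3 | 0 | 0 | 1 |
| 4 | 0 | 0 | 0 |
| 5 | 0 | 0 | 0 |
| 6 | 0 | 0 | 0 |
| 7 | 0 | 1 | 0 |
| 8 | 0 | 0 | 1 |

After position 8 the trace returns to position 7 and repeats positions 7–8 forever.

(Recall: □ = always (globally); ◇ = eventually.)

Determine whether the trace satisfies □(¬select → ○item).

¬select → ○item must hold at every position from 0 onward. It fails at position 3, so □(¬select → ○item) is false.
Positions where ¬select holds: 0, 3, 4, 5, 6, 8.
Check ○item at each: 0→ok, 3→fails, 4→fails, 5→fails, 6→fails, 8→fails.

Violated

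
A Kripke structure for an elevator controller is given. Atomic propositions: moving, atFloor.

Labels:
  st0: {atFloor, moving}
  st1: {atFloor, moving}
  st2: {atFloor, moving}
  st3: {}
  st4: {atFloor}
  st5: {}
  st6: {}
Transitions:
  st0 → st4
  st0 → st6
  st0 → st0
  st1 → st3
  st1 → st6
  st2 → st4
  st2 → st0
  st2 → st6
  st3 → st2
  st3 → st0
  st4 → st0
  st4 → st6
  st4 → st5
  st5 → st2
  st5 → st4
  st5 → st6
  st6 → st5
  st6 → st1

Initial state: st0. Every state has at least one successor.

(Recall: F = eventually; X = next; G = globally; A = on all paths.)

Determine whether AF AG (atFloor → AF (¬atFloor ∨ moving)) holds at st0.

Yes

States satisfying AG (atFloor → AF (¬atFloor ∨ moving)): {st0, st1, st2, st3, st4, st5, st6}.
States satisfying AF AG (atFloor → AF (¬atFloor ∨ moving)): {st0, st1, st2, st3, st4, st5, st6}.
st0 ∈ Sat(AF AG (atFloor → AF (¬atFloor ∨ moving))).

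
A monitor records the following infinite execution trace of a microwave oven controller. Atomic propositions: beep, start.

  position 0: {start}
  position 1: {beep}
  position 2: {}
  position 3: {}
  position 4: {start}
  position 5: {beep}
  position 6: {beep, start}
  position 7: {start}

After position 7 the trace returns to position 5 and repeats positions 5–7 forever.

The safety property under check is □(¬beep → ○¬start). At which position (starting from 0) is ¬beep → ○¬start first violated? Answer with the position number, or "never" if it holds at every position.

3

Check ¬beep → ○¬start at each position in order: 0 ✓, 1 ✓, 2 ✓.
At position 3 the labels are {} and the next position 4 has {start}, so ¬beep → ○¬start is false there. This is the first violation.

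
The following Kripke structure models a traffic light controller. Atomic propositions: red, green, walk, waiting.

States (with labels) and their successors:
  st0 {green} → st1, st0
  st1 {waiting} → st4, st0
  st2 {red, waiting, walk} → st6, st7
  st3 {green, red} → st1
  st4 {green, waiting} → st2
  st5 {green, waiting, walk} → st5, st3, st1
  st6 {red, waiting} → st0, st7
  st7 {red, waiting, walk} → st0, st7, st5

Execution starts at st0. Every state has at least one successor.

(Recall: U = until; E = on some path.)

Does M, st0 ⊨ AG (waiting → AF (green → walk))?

Yes

States satisfying waiting → AF (green → walk): {st0, st1, st2, st3, st4, st5, st6, st7}.
States satisfying AG (waiting → AF (green → walk)): {st0, st1, st2, st3, st4, st5, st6, st7}.
Every state reachable from st0 satisfies waiting → AF (green → walk).
st0 ∈ Sat(AG (waiting → AF (green → walk))).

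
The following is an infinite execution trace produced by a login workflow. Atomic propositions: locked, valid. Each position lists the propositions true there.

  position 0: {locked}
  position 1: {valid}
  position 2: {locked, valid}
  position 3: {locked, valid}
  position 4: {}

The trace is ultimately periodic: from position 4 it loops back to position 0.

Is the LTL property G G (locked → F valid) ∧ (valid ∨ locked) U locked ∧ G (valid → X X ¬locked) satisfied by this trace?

G (locked → F valid) holds at every position 0..4, and those are all positions ever visited, so G G (locked → F valid) holds.
At position 0: G G (locked → F valid) is true; (valid ∨ locked) U locked ∧ G (valid → X X ¬locked) is false; so G G (locked → F valid) ∧ (valid ∨ locked) U locked ∧ G (valid → X X ¬locked) is false.

No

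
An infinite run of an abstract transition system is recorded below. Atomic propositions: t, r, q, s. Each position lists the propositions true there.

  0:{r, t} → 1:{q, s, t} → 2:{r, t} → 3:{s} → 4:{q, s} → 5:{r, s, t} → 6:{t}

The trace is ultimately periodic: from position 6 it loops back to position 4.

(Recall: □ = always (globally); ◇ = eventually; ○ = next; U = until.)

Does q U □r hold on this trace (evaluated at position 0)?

Walking from position 0: at position 0, □r has not yet held and q fails, so q U □r is false.

No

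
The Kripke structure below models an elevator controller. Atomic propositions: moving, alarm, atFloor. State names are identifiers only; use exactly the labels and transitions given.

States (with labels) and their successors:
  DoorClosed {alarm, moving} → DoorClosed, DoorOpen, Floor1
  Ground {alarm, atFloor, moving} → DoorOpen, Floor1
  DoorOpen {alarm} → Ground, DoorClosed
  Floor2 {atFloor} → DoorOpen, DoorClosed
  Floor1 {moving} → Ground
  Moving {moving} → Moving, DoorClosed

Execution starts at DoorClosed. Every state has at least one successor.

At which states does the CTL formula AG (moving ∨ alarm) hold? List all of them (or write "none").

{DoorClosed, Ground, DoorOpen, Floor1, Moving}

States satisfying moving ∨ alarm: {DoorClosed, Ground, DoorOpen, Floor1, Moving}.
States satisfying AG (moving ∨ alarm): {DoorClosed, Ground, DoorOpen, Floor1, Moving}.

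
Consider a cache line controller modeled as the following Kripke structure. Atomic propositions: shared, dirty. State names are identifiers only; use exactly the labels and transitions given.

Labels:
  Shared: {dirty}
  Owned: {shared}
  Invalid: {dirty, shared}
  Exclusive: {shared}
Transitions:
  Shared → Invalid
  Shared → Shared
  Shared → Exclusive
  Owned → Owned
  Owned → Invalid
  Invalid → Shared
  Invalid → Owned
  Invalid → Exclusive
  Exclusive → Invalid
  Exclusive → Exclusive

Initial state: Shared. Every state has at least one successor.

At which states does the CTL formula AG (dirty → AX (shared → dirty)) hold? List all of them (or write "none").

none

States satisfying dirty → AX (shared → dirty): {Owned, Exclusive}.
States satisfying AG (dirty → AX (shared → dirty)): ∅.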